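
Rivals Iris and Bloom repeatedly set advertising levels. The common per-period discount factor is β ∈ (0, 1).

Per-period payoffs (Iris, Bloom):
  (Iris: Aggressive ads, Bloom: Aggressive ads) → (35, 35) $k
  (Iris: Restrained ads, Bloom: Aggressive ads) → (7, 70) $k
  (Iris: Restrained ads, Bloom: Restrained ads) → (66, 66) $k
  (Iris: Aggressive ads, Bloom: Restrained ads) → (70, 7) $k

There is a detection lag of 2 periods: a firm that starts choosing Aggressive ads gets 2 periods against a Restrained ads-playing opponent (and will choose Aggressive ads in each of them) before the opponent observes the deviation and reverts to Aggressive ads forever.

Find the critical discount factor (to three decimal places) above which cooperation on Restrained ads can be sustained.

0.338

The best deviation is to choose Aggressive ads for all 2 undetected periods, earning 70 each, then 35 forever once detected.
Deviation value: 70(1−β^2)/(1−β) + 35β^2/(1−β); cooperation value: 66/(1−β).
IC: 66 ≥ 70(1−β^2) + 35β^2 = 70 − 35β^2.
So β^2 ≥ 4/35, giving β ≥ (4/35)^(1/2) ≈ 0.338.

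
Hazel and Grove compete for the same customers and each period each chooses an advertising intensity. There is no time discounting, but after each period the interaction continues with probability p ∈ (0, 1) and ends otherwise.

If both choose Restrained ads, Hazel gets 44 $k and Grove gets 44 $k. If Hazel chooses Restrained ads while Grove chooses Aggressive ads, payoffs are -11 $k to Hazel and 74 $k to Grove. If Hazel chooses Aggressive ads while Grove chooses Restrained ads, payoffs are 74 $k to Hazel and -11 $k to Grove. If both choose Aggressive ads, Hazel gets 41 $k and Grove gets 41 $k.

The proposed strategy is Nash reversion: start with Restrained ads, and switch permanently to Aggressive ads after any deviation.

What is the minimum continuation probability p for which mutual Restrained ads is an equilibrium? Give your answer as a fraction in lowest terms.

Expected cooperation value is 44 + p·44 + p²·44 + … = 44/(1−p); deviation gives 74 + p·41/(1−p).
44 ≥ 74(1−p) + 41p ⇒ 33p ≥ 30 ⇒ p ≥ 30/33 = 10/11.

10/11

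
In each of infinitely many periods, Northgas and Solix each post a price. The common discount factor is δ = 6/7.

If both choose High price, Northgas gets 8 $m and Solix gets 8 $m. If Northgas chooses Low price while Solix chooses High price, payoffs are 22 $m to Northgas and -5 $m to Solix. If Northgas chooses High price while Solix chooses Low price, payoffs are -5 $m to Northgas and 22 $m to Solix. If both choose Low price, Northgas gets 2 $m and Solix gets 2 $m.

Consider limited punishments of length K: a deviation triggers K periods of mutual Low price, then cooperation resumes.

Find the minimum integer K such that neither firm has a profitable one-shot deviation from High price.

4

IC: δ(1−δ^K)/(1−δ) ≥ (22−8)/(8−2) = 7/3.
With δ = 6/7: need 1 − δ^K ≥ 7/3·(1−6/7)/(6/7), i.e. δ^K ≤ 0.6111.
Since (6/7)^3 = 0.6297 and (6/7)^4 = 0.5398, the smallest such K is 4.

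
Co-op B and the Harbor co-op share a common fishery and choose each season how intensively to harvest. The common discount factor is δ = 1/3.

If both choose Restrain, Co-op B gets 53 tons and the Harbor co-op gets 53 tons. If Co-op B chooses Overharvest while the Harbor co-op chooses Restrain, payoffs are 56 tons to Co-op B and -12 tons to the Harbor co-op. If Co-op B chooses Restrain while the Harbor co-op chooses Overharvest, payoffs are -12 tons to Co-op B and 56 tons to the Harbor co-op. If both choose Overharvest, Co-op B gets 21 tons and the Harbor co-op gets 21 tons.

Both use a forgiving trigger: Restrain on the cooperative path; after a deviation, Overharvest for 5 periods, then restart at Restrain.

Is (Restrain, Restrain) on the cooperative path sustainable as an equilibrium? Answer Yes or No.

Comparing payoff streams over the 6 periods until play realigns: cooperate → 53(1+δ+…+δ^5); deviate → 56 + 21(δ+…+δ^5).
Cooperation is sustained iff (53−21)(δ+…+δ^5) ≥ 56−53.
δ+…+δ^5 = 1/3·(1−(1/3)^5)/(1−1/3) = 0.4979, and (56−53)/(53−21) = 0.0938.
0.4979 ≥ 0.0938, so cooperation is sustainable.

Yes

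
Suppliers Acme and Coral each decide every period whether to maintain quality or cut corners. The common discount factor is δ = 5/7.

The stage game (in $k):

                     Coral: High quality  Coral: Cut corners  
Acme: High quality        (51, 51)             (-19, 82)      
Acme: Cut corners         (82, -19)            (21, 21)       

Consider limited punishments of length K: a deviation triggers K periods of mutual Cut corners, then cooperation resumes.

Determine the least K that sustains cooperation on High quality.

2

No profitable deviation requires (51−21)(δ+…+δ^K) ≥ 82−51, i.e. δ+…+δ^K ≥ 31/30 ≈ 1.0333.
With δ = 5/7, the partial sums are K=1: 0.7143, K=2: 1.2245.
K = 2 is the first length at which the sum reaches 1.0333.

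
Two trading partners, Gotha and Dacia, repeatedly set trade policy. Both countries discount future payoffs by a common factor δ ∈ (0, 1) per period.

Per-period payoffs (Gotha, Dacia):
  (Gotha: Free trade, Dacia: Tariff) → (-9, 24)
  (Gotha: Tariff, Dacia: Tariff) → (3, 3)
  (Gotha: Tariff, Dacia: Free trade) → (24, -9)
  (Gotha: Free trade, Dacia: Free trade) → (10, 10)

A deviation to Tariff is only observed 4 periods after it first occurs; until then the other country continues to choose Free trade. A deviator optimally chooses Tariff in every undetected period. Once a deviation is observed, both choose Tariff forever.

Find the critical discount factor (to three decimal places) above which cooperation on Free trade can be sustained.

The best deviation is to choose Tariff for all 4 undetected periods, earning 24 each, then 3 forever once detected.
Deviation value: 24(1−δ^4)/(1−δ) + 3δ^4/(1−δ); cooperation value: 10/(1−δ).
IC: 10 ≥ 24(1−δ^4) + 3δ^4 = 24 − 21δ^4.
So δ^4 ≥ 14/21 = 2/3, giving δ ≥ (2/3)^(1/4) ≈ 0.904.

0.904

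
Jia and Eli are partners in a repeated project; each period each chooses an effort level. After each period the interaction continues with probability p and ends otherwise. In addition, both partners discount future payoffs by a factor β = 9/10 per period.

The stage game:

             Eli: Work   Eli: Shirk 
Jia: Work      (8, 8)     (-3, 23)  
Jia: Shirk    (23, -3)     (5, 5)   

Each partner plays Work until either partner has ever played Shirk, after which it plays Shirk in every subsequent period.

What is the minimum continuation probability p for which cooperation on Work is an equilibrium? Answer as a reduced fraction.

25/27

Expected continuation weight on next period's payoff is β·p = 9/10·p, which plays the role of the discount factor.
Cooperation requires 9/10·p ≥ (23−8)/(23−5) = 5/6, hence p ≥ 25/27.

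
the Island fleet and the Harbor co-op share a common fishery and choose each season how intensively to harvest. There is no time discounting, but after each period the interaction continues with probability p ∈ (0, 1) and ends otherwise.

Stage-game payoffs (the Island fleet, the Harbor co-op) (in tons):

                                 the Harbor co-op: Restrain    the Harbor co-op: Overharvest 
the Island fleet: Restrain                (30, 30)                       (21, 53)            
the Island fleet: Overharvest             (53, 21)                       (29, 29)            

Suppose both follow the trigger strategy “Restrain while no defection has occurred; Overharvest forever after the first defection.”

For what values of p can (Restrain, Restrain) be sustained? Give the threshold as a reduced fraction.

Expected cooperation value is 30 + p·30 + p²·30 + … = 30/(1−p); deviation gives 53 + p·29/(1−p).
30 ≥ 53(1−p) + 29p ⇒ 24p ≥ 23 ⇒ p ≥ 23/24.

23/24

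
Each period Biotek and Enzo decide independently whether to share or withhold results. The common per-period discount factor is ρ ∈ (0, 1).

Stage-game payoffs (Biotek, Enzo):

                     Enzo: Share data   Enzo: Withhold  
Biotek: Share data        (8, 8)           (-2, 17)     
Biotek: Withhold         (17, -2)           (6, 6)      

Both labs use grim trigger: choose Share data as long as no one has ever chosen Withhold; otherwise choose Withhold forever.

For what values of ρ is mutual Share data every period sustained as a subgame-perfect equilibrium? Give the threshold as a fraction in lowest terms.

9/11

Under grim trigger the critical discount factor is (T−C)/(T−P) with T = 17, C = 8, P = 6.
ρ* = (17−8)/(17−6) = 9/11.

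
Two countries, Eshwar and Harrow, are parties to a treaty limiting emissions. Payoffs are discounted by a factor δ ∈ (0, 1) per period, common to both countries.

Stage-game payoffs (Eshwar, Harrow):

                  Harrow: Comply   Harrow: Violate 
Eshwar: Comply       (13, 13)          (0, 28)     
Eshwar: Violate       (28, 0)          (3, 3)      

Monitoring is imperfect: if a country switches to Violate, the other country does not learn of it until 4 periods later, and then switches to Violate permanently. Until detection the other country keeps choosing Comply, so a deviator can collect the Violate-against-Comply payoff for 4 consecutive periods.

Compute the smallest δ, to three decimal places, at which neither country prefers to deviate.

0.880

A deviator earns 28 for 4 periods, then 3 forever; cooperating earns 13 forever. Multiplying the IC by (1−δ):
13 ≥ 28(1−δ^4) + 3δ^4, so 25·δ^4 ≥ 15 and δ^4 ≥ 3/5.
δ ≥ (3/5)^(1/4) ≈ 0.880.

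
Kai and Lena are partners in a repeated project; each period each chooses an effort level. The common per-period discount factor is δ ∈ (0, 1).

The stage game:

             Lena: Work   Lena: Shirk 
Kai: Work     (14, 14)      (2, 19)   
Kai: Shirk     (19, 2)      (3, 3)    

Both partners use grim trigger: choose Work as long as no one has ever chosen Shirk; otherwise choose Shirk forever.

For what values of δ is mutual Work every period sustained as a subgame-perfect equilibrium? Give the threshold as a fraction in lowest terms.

5/16

Under grim trigger the critical discount factor is (T−C)/(T−P) with T = 19, C = 14, P = 3.
δ* = (19−14)/(19−3) = 5/16.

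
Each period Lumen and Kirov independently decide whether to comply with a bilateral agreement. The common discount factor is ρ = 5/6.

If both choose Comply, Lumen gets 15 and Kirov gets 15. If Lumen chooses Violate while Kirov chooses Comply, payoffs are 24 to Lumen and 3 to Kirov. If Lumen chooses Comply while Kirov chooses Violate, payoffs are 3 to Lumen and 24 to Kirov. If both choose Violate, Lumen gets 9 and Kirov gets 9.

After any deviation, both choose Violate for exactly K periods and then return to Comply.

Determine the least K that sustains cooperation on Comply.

No profitable deviation requires (15−9)(ρ+…+ρ^K) ≥ 24−15, i.e. ρ+…+ρ^K ≥ 3/2 ≈ 1.5000.
With ρ = 5/6, the partial sums are K=1: 0.8333, K=2: 1.5278.
K = 2 is the first length at which the sum reaches 1.5000.

2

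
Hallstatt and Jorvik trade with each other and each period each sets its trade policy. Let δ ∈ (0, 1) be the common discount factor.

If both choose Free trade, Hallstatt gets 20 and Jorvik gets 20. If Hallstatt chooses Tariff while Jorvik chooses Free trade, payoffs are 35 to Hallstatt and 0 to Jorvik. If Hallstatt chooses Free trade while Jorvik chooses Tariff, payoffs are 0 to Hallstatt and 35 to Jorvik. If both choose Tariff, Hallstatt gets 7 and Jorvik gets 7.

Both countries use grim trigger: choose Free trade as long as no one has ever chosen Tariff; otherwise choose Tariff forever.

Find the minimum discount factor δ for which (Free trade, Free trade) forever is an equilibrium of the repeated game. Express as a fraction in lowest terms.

15/28

One-period gain from deviating is 35 − 20 = 15. The loss is 20 − 7 = 13 in every subsequent period, with present value 13·δ/(1−δ).
Deviation is unprofitable when 13·δ/(1−δ) ≥ 15, i.e. δ/(1−δ) ≥ 15/13.
Equivalently δ ≥ 15/(15+13) = 15/28.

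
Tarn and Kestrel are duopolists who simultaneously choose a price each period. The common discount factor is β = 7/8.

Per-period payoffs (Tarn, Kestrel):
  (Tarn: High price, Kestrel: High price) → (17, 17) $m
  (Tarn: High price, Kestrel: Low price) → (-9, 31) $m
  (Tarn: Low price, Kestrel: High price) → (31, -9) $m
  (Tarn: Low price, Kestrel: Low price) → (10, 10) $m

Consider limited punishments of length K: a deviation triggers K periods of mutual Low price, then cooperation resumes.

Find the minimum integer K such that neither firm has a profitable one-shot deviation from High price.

Need Σ_{k=1}^{K} β^k ≥ (31−17)/(17−10) = 2.0000 at β = 7/8.
At K = 2 the sum is 1.6406 < 2.0000; at K = 3 it is 2.3105 ≥ 2.0000.
So the minimum punishment length is K = 3.

3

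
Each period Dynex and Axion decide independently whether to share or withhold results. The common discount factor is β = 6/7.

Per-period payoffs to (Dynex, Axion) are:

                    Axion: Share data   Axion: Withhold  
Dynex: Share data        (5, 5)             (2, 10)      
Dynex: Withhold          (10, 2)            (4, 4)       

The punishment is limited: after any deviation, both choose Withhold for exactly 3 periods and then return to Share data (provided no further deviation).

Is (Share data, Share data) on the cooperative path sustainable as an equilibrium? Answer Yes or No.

No

IC: β+…+β^3 ≥ (10−5)/(5−4) = 5.
At β = 6/7: partial sum = 2.2216 < 5.0000. Cooperation not sustainable.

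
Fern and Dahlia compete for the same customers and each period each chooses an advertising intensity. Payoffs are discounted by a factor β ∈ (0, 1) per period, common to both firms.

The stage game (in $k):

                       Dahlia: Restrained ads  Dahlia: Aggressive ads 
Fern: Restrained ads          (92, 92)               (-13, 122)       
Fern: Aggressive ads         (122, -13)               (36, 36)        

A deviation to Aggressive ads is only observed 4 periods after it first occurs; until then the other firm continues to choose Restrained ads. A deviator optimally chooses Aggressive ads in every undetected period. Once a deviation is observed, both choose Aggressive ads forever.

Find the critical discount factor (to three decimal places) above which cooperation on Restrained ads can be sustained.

Deviating for the 4 undetected periods gains 122−92 = 30 per period over cooperation, then loses 92−36 = 56 per period forever once punishment starts.
Gain: 30(1 + β + … + β^3); loss: 56·β^4/(1−β).
No profitable deviation ⇔ 30(1−β^4) ≤ 56·β^4, i.e. β^4 ≥ 30/(30+56) = 15/43.
Hence β ≥ (15/43)^(1/4) ≈ 0.769.

0.769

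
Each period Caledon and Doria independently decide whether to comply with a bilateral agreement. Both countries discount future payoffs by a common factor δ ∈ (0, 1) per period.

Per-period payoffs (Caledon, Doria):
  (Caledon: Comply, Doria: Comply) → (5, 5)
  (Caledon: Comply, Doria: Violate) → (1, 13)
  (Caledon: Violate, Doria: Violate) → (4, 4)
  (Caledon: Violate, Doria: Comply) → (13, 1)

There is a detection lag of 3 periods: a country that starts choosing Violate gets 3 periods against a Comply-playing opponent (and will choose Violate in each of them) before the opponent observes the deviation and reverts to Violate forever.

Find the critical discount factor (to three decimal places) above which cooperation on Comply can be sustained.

The best deviation is to choose Violate for all 3 undetected periods, earning 13 each, then 4 forever once detected.
Deviation value: 13(1−δ^3)/(1−δ) + 4δ^3/(1−δ); cooperation value: 5/(1−δ).
IC: 5 ≥ 13(1−δ^3) + 4δ^3 = 13 − 9δ^3.
So δ^3 ≥ 8/9, giving δ ≥ (8/9)^(1/3) ≈ 0.961.

0.961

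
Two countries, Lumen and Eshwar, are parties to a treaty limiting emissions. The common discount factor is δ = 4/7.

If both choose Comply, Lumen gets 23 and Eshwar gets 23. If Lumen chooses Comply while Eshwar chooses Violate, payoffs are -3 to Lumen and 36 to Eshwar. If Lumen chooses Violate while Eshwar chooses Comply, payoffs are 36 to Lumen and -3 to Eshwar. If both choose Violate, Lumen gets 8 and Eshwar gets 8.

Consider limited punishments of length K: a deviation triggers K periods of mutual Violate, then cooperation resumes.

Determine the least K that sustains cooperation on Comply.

2

IC: δ(1−δ^K)/(1−δ) ≥ (36−23)/(23−8) = 13/15.
With δ = 4/7: need 1 − δ^K ≥ 13/15·(1−4/7)/(4/7), i.e. δ^K ≤ 0.3500.
Since (4/7)^1 = 0.5714 and (4/7)^2 = 0.3265, the smallest such K is 2.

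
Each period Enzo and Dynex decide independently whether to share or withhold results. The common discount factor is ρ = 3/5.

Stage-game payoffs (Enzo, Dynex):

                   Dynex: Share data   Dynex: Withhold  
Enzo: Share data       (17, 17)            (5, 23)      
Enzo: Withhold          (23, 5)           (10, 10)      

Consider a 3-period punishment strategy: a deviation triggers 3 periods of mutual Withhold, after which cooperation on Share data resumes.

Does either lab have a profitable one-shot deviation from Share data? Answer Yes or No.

A one-shot deviation gives 23 now, then 10 for 3 periods, then back to 17.
Gain from deviating: (23−17) today; loss: (17−10) in each of the next 3 periods.
No-deviation condition: (17−10)(ρ+…+ρ^3) ≥ 23−17, i.e. ρ+…+ρ^3 ≥ 6/7.
At ρ = 3/5: ρ+…+ρ^3 = 1.1760 ≥ 0.8571.
So cooperation is sustainable.

No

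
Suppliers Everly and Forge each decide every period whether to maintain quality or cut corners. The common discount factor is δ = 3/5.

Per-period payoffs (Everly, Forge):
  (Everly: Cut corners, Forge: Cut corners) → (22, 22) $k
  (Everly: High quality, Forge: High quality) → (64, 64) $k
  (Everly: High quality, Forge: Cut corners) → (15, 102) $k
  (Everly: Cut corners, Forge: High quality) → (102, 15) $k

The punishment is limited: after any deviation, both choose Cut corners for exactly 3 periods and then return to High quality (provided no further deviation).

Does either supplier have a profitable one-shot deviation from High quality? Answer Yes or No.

A one-shot deviation gives 102 now, then 22 for 3 periods, then back to 64.
Gain from deviating: (102−64) today; loss: (64−22) in each of the next 3 periods.
No-deviation condition: (64−22)(δ+…+δ^3) ≥ 102−64, i.e. δ+…+δ^3 ≥ 19/21.
At δ = 3/5: δ+…+δ^3 = 1.1760 ≥ 0.9048.
So cooperation is sustainable.

No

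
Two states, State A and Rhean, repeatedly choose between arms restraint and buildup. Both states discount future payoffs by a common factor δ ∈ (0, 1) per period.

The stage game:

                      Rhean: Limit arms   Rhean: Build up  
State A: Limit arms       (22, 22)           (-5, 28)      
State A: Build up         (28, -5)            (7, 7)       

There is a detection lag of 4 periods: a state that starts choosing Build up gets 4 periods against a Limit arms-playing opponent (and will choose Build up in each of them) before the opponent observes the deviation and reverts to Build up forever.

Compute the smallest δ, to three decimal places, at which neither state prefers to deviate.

The best deviation is to choose Build up for all 4 undetected periods, earning 28 each, then 7 forever once detected.
Deviation value: 28(1−δ^4)/(1−δ) + 7δ^4/(1−δ); cooperation value: 22/(1−δ).
IC: 22 ≥ 28(1−δ^4) + 7δ^4 = 28 − 21δ^4.
So δ^4 ≥ 6/21 = 2/7, giving δ ≥ (2/7)^(1/4) ≈ 0.731.

0.731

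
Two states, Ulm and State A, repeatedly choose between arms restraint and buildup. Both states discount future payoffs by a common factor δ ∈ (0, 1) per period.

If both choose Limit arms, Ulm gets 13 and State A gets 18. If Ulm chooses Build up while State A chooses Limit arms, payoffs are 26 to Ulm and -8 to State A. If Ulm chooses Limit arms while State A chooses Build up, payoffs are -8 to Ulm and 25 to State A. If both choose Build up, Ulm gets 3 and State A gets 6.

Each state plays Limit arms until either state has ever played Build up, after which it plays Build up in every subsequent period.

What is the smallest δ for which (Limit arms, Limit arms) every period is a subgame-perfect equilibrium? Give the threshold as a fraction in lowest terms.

For Ulm: deviation gain 26−13 = 13, per-period punishment loss 13−3 = 10. IC gives δ ≥ 13/23.
For State A: gain 7, loss 12 per period, so δ ≥ 7/19.
The tighter constraint is Ulm's, so cooperation needs δ ≥ 13/23.

13/23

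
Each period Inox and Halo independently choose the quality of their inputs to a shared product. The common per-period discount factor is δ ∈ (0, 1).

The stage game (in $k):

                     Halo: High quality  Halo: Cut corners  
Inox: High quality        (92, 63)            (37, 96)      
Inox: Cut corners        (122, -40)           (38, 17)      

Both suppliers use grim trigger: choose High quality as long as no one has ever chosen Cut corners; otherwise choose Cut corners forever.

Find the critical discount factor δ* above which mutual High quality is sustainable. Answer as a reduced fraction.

33/79

Inox's threshold: (122−92)/(122−38) = 5/14.
Halo's threshold: (96−63)/(96−17) = 33/79.
5/14 < 33/79, so Halo binds and δ* = 33/79.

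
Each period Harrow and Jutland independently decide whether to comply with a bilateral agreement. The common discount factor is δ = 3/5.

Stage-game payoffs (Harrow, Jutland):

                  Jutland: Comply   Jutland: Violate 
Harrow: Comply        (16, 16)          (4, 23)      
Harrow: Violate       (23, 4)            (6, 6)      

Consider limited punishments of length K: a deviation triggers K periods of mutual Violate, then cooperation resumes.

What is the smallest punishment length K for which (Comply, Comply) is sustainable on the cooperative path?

Need Σ_{k=1}^{K} δ^k ≥ (23−16)/(16−6) = 0.7000 at δ = 3/5.
At K = 1 the sum is 0.6000 < 0.7000; at K = 2 it is 0.9600 ≥ 0.7000.
So the minimum punishment length is K = 2.

2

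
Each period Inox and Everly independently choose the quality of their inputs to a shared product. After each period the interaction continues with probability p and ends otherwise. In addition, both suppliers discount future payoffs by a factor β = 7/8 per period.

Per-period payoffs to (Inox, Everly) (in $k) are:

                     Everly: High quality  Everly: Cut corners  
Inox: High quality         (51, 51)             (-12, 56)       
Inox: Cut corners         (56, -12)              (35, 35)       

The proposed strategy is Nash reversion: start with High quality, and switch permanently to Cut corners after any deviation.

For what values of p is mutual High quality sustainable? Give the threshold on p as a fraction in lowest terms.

40/147

Expected continuation weight on next period's payoff is β·p = 7/8·p, which plays the role of the discount factor.
Cooperation requires 7/8·p ≥ (56−51)/(56−35) = 5/21, hence p ≥ 40/147.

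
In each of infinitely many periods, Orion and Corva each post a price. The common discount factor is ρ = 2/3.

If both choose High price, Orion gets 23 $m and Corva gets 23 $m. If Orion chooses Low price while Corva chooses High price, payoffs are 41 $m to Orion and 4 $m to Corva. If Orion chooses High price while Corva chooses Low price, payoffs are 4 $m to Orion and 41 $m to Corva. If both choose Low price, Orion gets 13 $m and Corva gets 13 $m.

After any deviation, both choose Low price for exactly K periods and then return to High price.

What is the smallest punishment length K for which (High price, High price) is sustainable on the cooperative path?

6

No profitable deviation requires (23−13)(ρ+…+ρ^K) ≥ 41−23, i.e. ρ+…+ρ^K ≥ 9/5 ≈ 1.8000.
With ρ = 2/3, the partial sums are K=1: 0.6667, K=2: 1.1111, K=3: 1.4074, K=4: 1.6049, K=5: 1.7366, K=6: 1.8244.
K = 6 is the first length at which the sum reaches 1.8000.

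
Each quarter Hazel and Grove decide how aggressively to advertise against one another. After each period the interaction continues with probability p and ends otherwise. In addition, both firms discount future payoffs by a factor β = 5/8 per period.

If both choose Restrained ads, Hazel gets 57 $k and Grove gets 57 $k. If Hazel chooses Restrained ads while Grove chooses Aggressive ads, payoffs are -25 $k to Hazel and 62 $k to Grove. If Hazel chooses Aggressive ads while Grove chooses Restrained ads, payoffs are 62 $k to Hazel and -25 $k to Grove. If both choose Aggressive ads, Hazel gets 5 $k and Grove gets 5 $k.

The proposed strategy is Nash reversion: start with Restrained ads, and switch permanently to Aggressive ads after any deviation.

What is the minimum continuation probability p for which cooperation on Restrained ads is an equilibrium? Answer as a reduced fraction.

8/57

With continuation probability p and discount β, the effective per-period discount factor is βp.
Grim-trigger IC: βp ≥ (62−57)/(62−5) = 5/57.
So p ≥ (5/57)/(5/8) = 8/57.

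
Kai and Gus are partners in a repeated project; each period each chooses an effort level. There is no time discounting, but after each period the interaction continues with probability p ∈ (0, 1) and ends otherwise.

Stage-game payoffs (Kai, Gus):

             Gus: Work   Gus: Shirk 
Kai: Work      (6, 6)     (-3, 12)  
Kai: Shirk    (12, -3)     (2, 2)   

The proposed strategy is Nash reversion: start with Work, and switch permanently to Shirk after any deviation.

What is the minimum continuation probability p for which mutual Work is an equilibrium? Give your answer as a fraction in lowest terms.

3/5

With no time discounting, the continuation probability p plays the role of the discount factor.
Grim-trigger IC: 6/(1−p) ≥ 12 + 2p/(1−p) ⇒ p ≥ (12−6)/(12−2) = 3/5.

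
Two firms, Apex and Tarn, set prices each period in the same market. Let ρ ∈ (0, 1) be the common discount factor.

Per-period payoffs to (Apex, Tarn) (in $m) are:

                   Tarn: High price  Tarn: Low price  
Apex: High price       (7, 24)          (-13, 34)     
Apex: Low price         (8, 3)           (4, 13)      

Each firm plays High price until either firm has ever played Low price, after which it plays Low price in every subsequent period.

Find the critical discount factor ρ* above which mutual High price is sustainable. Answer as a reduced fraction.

Apex's threshold: (8−7)/(8−4) = 1/4.
Tarn's threshold: (34−24)/(34−13) = 10/21.
1/4 < 10/21, so Tarn binds and ρ* = 10/21.

10/21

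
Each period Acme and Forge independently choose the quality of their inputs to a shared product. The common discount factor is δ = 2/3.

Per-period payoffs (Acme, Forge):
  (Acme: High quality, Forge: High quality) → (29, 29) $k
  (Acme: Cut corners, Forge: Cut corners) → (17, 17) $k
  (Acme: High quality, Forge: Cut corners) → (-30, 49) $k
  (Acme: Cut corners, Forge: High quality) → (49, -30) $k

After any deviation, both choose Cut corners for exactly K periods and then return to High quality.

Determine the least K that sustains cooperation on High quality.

IC: δ(1−δ^K)/(1−δ) ≥ (49−29)/(29−17) = 5/3.
With δ = 2/3: need 1 − δ^K ≥ 5/3·(1−2/3)/(2/3), i.e. δ^K ≤ 0.1667.
Since (2/3)^4 = 0.1975 and (2/3)^5 = 0.1317, the smallest such K is 5.

5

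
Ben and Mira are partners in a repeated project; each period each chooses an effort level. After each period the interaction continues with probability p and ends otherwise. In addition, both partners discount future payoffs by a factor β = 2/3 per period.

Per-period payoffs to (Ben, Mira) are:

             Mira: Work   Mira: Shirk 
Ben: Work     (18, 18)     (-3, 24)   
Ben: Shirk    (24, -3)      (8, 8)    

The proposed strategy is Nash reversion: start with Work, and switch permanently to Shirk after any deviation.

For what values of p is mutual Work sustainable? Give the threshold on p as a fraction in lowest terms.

9/16

Expected continuation weight on next period's payoff is β·p = 2/3·p, which plays the role of the discount factor.
Cooperation requires 2/3·p ≥ (24−18)/(24−8) = 3/8, hence p ≥ 9/16.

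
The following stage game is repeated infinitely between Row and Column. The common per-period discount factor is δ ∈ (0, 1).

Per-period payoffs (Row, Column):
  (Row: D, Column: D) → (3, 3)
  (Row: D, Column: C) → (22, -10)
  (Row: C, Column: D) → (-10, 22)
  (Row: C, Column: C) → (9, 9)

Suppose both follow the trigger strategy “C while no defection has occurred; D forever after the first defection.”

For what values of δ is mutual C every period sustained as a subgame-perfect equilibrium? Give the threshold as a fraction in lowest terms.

13/19

One-period gain from deviating is 22 − 9 = 13. The loss is 9 − 3 = 6 in every subsequent period, with present value 6·δ/(1−δ).
Deviation is unprofitable when 6·δ/(1−δ) ≥ 13, i.e. δ/(1−δ) ≥ 13/6.
Equivalently δ ≥ 13/(13+6) = 13/19.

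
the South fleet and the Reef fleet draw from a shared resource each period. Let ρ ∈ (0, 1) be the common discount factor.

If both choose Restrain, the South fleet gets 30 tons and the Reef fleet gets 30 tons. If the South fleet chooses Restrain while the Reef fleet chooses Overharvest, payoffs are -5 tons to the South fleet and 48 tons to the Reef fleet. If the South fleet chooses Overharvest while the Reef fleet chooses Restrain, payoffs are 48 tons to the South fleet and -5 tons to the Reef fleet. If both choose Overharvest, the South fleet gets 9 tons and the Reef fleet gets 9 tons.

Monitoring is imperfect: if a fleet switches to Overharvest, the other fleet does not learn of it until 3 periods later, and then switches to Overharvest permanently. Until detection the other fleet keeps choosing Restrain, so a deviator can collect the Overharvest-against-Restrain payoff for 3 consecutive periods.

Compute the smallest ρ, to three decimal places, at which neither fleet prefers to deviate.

The best deviation is to choose Overharvest for all 3 undetected periods, earning 48 each, then 9 forever once detected.
Deviation value: 48(1−ρ^3)/(1−ρ) + 9ρ^3/(1−ρ); cooperation value: 30/(1−ρ).
IC: 30 ≥ 48(1−ρ^3) + 9ρ^3 = 48 − 39ρ^3.
So ρ^3 ≥ 18/39 = 6/13, giving ρ ≥ (6/13)^(1/3) ≈ 0.773.

0.773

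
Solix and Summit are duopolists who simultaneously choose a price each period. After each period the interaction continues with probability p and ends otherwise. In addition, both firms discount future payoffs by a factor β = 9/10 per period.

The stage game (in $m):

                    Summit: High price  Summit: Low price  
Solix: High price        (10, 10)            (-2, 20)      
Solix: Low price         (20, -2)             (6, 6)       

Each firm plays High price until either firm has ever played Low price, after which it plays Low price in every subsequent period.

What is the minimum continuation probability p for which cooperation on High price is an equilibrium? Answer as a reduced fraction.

With continuation probability p and discount β, the effective per-period discount factor is βp.
Grim-trigger IC: βp ≥ (20−10)/(20−6) = 5/7.
So p ≥ (5/7)/(9/10) = 50/63.

50/63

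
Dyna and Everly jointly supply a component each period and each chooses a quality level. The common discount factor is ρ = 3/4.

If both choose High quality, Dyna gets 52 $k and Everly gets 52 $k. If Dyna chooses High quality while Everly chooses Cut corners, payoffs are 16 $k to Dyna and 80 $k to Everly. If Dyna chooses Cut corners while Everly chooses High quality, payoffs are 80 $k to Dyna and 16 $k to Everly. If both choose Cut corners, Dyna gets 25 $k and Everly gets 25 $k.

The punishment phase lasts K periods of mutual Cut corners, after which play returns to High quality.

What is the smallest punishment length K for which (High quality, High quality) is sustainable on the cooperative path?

IC: ρ(1−ρ^K)/(1−ρ) ≥ (80−52)/(52−25) = 28/27.
With ρ = 3/4: need 1 − ρ^K ≥ 28/27·(1−3/4)/(3/4), i.e. ρ^K ≤ 0.6543.
Since (3/4)^1 = 0.7500 and (3/4)^2 = 0.5625, the smallest such K is 2.

2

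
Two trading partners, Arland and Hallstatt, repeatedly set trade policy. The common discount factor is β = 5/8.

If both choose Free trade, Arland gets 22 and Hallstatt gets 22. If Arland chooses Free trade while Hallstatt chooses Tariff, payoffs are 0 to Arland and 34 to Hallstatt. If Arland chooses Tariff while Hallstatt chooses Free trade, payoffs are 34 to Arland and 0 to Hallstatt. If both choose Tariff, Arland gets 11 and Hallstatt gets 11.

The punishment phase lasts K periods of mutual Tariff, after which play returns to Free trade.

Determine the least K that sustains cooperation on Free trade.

3

Need Σ_{k=1}^{K} β^k ≥ (34−22)/(22−11) = 1.0909 at β = 5/8.
At K = 2 the sum is 1.0156 < 1.0909; at K = 3 it is 1.2598 ≥ 1.0909.
So the minimum punishment length is K = 3.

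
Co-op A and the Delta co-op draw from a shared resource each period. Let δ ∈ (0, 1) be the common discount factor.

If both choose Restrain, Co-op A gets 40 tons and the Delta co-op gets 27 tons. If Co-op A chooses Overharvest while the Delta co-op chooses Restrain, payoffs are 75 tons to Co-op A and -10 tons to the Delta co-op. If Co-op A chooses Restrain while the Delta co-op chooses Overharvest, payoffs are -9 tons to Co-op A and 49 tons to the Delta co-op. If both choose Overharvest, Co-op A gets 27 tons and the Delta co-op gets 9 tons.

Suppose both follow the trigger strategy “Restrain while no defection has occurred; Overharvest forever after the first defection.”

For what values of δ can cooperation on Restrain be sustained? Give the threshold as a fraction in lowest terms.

35/48

For Co-op A: deviation gain 75−40 = 35, per-period punishment loss 40−27 = 13. IC gives δ ≥ 35/48.
For the Delta co-op: gain 22, loss 18 per period, so δ ≥ 22/40 = 11/20.
The tighter constraint is Co-op A's, so cooperation needs δ ≥ 35/48.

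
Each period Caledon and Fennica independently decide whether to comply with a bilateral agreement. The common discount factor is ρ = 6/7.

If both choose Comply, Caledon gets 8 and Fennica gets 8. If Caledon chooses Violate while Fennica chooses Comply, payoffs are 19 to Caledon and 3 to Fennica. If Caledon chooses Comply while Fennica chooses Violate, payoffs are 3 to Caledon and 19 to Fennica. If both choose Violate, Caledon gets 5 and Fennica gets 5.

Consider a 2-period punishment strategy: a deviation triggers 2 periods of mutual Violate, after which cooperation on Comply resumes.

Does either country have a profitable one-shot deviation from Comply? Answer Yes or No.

Yes

A one-shot deviation gives 19 now, then 5 for 2 periods, then back to 8.
Gain from deviating: (19−8) today; loss: (8−5) in each of the next 2 periods.
No-deviation condition: (8−5)(ρ+…+ρ^2) ≥ 19−8, i.e. ρ+…+ρ^2 ≥ 11/3.
At ρ = 6/7: ρ+…+ρ^2 = 1.5918 < 3.6667.
So cooperation is not sustainable.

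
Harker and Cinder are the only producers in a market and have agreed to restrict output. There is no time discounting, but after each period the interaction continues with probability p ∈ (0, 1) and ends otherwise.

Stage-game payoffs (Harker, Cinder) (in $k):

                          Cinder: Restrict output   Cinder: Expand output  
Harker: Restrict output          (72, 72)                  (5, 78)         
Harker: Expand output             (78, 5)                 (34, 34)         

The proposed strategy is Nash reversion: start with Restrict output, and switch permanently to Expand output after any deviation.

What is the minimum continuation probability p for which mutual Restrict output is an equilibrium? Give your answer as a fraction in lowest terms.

3/22

Expected cooperation value is 72 + p·72 + p²·72 + … = 72/(1−p); deviation gives 78 + p·34/(1−p).
72 ≥ 78(1−p) + 34p ⇒ 44p ≥ 6 ⇒ p ≥ 6/44 = 3/22.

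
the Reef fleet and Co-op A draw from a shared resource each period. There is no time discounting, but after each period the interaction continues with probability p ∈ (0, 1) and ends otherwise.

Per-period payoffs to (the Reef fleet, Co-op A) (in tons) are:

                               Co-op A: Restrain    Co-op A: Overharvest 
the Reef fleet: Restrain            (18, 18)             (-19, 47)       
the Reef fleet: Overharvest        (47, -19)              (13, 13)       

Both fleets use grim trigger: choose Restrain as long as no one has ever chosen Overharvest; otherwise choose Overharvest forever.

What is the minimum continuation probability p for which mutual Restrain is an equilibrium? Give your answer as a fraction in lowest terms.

29/34

With no time discounting, the continuation probability p plays the role of the discount factor.
Grim-trigger IC: 18/(1−p) ≥ 47 + 13p/(1−p) ⇒ p ≥ (47−18)/(47−13) = 29/34.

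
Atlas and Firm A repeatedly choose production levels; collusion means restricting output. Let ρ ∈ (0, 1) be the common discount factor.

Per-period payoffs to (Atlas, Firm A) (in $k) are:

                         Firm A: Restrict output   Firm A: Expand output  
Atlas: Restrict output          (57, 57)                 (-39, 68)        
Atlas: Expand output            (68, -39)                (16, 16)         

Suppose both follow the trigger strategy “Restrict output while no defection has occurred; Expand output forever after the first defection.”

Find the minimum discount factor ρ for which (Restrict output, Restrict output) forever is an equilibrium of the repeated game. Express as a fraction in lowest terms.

11/52

One-period gain from deviating is 68 − 57 = 11. The loss is 57 − 16 = 41 in every subsequent period, with present value 41·ρ/(1−ρ).
Deviation is unprofitable when 41·ρ/(1−ρ) ≥ 11, i.e. ρ/(1−ρ) ≥ 11/41.
Equivalently ρ ≥ 11/(11+41) = 11/52.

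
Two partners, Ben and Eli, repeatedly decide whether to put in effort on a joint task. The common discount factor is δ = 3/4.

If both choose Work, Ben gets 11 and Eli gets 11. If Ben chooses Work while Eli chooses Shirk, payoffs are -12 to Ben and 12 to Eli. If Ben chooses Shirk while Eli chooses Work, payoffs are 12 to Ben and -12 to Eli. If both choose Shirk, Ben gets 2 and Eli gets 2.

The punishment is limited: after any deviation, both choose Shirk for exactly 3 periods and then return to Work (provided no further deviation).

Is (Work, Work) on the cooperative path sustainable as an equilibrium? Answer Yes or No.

IC: δ+…+δ^3 ≥ (12−11)/(11−2) = 1/9.
At δ = 3/4: partial sum = 1.7344 ≥ 0.1111. Cooperation sustainable.

Yes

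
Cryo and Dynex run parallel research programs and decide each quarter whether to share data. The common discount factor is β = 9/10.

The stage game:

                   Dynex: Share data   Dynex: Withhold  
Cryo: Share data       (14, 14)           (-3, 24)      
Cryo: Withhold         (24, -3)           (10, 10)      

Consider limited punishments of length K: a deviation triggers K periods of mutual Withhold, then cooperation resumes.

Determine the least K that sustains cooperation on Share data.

4

IC: β(1−β^K)/(1−β) ≥ (24−14)/(14−10) = 5/2.
With β = 9/10: need 1 − β^K ≥ 5/2·(1−9/10)/(9/10), i.e. β^K ≤ 0.7222.
Since (9/10)^3 = 0.7290 and (9/10)^4 = 0.6561, the smallest such K is 4.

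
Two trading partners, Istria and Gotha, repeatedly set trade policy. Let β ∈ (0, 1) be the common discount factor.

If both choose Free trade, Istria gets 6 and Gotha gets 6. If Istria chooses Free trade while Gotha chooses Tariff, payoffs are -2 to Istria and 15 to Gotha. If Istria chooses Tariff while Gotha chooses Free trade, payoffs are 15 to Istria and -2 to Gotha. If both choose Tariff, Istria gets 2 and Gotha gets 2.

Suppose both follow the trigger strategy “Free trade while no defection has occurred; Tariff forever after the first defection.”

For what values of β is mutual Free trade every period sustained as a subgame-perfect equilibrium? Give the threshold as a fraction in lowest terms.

6/(1−β) ≥ 15 + 2β/(1−β)
6 ≥ 15 − 13β
β ≥ 9/13.

9/13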